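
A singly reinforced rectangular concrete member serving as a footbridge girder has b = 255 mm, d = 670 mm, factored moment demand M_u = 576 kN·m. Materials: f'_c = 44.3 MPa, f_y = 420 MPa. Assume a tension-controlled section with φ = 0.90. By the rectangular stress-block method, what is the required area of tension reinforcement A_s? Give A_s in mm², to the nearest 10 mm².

A_s ≈ 2470 mm²

M_n = M_u/φ = 576/0.90 = 640 kN·m.
With M_n = 0.85 f'_c a b (d − a/2), solve the quadratic for a:
a = d − √(d² − 2M_n/(0.85 f'_c b)) = 670 − √(670² − 2 × 640×10⁶/(0.85 × 44.3 × 255)) = 108.22 mm.
A_s = 0.85 f'_c a b / f_y = 0.85 × 44.3 × 108.22 × 255 / 420 = 2474.1 mm².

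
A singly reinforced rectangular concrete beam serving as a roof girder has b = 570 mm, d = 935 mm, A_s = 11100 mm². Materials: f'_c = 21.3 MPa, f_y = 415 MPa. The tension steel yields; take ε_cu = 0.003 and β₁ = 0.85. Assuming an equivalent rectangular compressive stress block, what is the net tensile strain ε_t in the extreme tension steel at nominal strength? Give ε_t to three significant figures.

ε_t ≈ 0.00234

a = A_s f_y/(0.85 f'_c b) = 446.37 mm.
β₁ = 0.85, so c = a/β₁ = 446.37/0.85 = 525.14 mm.
From the linear strain diagram with ε_cu = 0.003: ε_t = 0.003 (d − c)/c = 0.003 × (935 − 525.14)/525.14 = 0.00234.
ε_t < 0.004 — the section is over-reinforced for flexure under ACI limits.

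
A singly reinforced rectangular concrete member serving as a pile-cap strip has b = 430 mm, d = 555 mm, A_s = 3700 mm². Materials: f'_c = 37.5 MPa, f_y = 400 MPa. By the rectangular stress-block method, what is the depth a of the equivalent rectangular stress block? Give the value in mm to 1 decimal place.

a ≈ 108.0 mm

T = A_s f_y = 3700 × 400 = 1480000 N = 1480 kN.
Setting C = 0.85 f'_c a b equal to T: a = 1480000/(0.85 × 37.5 × 430) = 108.0 mm.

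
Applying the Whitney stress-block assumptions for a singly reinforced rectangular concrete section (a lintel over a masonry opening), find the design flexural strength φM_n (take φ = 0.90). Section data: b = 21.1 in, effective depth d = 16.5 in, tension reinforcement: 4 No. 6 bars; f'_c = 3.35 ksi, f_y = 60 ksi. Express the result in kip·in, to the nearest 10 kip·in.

A_s = 4 × 0.44 = 1.76 in².
T = A_s f_y = 1.76 × 60 = 105.6 kips.
a = T/(0.85 f'_c b) = 105.6/(0.85 × 3.35 × 21.1) = 1.758 in.
M_n = T(d − a/2) = 105.6 × (16.5 − 0.879) = 1649.6 kip·in.
φM_n = 0.90 × 1649.6 = 1484.6 kip·in.

φM_n ≈ 1480 kip·in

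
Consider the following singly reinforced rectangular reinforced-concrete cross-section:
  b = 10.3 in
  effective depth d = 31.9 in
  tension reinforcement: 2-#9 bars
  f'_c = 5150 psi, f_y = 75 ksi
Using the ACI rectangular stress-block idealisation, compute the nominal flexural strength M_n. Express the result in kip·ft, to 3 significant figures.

A_s = 2 × 1 = 2 in².
T = A_s f_y = 2 × 75 = 150 kips.
a = T/(0.85 f'_c b) = 150/(0.85 × 5.15 × 10.3) = 3.327 in.
M_n = T(d − a/2) = 150 × (31.9 − 1.6635) = 4535.5 kip·in = 4535.5/12 = 377.96 kip·ft.

M_n ≈ 378 kip·ft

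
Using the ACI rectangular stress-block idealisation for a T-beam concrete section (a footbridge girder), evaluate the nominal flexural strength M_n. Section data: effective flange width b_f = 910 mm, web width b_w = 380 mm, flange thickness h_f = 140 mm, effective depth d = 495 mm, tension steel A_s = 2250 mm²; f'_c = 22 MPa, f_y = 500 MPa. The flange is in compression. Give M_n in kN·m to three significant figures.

Tension: T = A_s f_y = 2250 × 500 = 1125000 N.
Try a within the flange: a = T/(0.85 f'_c b_f) = 1125000/(0.85 × 22 × 910) = 66.11 mm.
Since a = 66.11 ≤ h_f = 140 mm, the stress block lies entirely in the flange; analyse as a rectangular beam of width b_f.
M_n = T(d − a/2) = 1125000 × (495 − 33.055) = 519.69 × 10⁶ N·mm.
M_n = 519.69 kN·m.

M_n ≈ 520 kN·m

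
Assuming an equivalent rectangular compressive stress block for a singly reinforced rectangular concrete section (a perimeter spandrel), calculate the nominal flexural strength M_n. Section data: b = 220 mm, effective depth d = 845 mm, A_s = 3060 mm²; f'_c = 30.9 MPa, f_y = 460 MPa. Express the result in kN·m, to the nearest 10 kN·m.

M_n ≈ 1020 kN·m

T = A_s f_y = 3060 × 460 = 1407600 N = 1407.6 kN.
From C = T: a = T/(0.85 f'_c b) = 1407600/(0.85 × 30.9 × 220) = 243.60 mm.
M_n = T(d − a/2) = 1407.6 kN × (845 − 121.8) mm = 1017.98 kN·m.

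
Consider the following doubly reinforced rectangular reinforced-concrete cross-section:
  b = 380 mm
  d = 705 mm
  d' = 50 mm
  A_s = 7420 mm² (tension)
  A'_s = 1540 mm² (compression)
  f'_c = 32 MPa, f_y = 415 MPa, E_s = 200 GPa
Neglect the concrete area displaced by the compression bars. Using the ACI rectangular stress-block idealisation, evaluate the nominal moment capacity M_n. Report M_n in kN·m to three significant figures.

Assume both tension and compression steel yield.
Net tension couple steel: A_s − A'_s = 5880 mm².
a = (A_s − A'_s) f_y / (0.85 f'_c b) = 2440200/(0.85 × 32 × 380) = 236.09 mm.
c = a/β₁ = 236.09/0.821 = 287.56 mm; ε'_s = 0.003(c − d')/c = 0.0025 ≥ f_y/E_s = 0.0021, so compression steel does yield.
M_n = (A_s − A'_s) f_y (d − a/2) + A'_s f_y (d − d') = [2440200 × (705 − 118.045) + 639100 × (705 − 50)] × 10⁻⁶ = 1432.29 + 418.61 = 1850.90 kN·m.

M_n ≈ 1850 kN·m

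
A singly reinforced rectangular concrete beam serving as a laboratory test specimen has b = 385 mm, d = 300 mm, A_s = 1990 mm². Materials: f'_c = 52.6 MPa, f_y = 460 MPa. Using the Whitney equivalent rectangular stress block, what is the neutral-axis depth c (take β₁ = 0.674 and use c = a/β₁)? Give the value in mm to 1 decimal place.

T = A_s f_y = 1990 × 460 = 915400 N = 915.4 kN.
Setting C = 0.85 f'_c a b equal to T: a = 915400/(0.85 × 52.6 × 385) = 53.180 mm.
With β₁ = 0.674, c = a/β₁ = 53.180/0.674 = 78.9 mm.

c ≈ 78.9 mm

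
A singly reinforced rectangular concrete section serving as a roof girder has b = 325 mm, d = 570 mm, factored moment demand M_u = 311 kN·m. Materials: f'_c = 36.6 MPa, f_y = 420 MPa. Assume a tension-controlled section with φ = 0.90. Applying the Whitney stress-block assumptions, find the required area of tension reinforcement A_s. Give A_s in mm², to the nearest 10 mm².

A_s ≈ 1530 mm²

M_n = M_u/φ = 311/0.90 = 345.556 kN·m.
With M_n = 0.85 f'_c a b (d − a/2), solve the quadratic for a:
a = d − √(d² − 2M_n/(0.85 f'_c b)) = 570 − √(570² − 2 × 345.556×10⁶/(0.85 × 36.6 × 325)) = 63.50 mm.
A_s = 0.85 f'_c a b / f_y = 0.85 × 36.6 × 63.50 × 325 / 420 = 1528.6 mm².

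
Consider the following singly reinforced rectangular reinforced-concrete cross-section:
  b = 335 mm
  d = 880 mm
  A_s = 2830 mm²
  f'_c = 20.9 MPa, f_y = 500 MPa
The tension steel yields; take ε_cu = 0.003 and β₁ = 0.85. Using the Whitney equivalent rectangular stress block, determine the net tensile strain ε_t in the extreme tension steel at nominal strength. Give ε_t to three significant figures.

ε_t ≈ 0.00644

a = A_s f_y/(0.85 f'_c b) = 237.76 mm.
β₁ = 0.85, so c = a/β₁ = 237.76/0.85 = 279.72 mm.
From the linear strain diagram with ε_cu = 0.003: ε_t = 0.003 (d − c)/c = 0.003 × (880 − 279.72)/279.72 = 0.00644.
Since ε_t ≥ 0.005, the section is tension-controlled.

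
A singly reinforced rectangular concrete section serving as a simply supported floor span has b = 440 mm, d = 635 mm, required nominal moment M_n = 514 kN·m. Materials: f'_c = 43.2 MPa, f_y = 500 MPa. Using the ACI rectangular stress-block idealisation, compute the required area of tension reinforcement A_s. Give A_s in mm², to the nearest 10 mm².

With M_n = 0.85 f'_c a b (d − a/2), solve the quadratic for a:
a = d − √(d² − 2M_n/(0.85 f'_c b)) = 635 − √(635² − 2 × 514×10⁶/(0.85 × 43.2 × 440)) = 52.25 mm.
A_s = 0.85 f'_c a b / f_y = 0.85 × 43.2 × 52.25 × 440 / 500 = 1688.4 mm².

A_s ≈ 1690 mm²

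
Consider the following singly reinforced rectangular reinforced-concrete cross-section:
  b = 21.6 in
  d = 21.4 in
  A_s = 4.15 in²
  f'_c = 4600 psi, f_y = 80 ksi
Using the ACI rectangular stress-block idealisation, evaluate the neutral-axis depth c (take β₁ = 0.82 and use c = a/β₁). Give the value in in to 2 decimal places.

T = A_s f_y = 4.15 × 80 = 332 kips.
a = T/(0.85 f'_c b) = 332/(0.85 × 4.6 × 21.6) = 3.9310 in.
With β₁ = 0.82, c = a/β₁ = 3.9310/0.82 = 4.79 in.

c ≈ 4.79 in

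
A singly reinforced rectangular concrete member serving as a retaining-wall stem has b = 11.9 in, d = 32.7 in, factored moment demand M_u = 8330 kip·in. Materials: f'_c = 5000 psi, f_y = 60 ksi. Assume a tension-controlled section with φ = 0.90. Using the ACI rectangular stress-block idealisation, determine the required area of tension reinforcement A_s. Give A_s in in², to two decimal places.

M_n = M_u/φ = 8330/0.90 = 9255.56 kip·in.
From M_n = 0.85 f'_c a b (d − a/2):
a = d − √(d² − 2M_n/(0.85 f'_c b)) = 32.7 − √(32.7² − 2 × 9255.56/(0.85 × 5 × 11.9)) = 6.181 in.
A_s = 0.85 f'_c a b / f_y = 0.85 × 5 × 6.181 × 11.9 / 60 = 5.210 in².

A_s ≈ 5.21 in²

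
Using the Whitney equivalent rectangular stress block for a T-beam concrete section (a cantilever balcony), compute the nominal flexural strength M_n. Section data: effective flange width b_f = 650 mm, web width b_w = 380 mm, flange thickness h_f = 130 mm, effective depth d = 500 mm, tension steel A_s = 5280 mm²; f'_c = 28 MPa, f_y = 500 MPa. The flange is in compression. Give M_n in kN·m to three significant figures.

M_n ≈ 1090 kN·m

Tension: T = A_s f_y = 5280 × 500 = 2640000 N.
Try a within the flange: a = T/(0.85 f'_c b_f) = 2640000/(0.85 × 28 × 650) = 170.65 mm.
a = 170.65 > h_f = 130 mm: the block extends into the web. Split into flange-overhang and web parts.
C_f = 0.85 f'_c (b_f − b_w) h_f = 0.85 × 28 × (650 − 380) × 130 = 835380 N.
Remaining web compression depth: a_w = (T − C_f)/(0.85 f'_c b_w) = (2640000 − 835380)/(0.85 × 28 × 380) = 199.54 mm.
M_n = C_f(d − h_f/2) + (T − C_f)(d − a_w/2) = 835380 × (500 − 65) + 1804620 × (500 − 99.77) = 363.39 + 722.26 = 1085.65 × 10⁶ N·mm.
M_n = 1085.65 kN·m.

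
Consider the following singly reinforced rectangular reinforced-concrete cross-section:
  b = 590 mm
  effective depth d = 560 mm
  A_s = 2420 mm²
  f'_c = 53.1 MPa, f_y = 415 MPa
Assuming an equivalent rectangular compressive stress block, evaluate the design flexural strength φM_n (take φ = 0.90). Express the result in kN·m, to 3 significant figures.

T = A_s f_y = 2420 × 415 = 1004300 N = 1004.3 kN.
From C = T: a = T/(0.85 f'_c b) = 1004300/(0.85 × 53.1 × 590) = 37.71 mm.
M_n = T(d − a/2) = 1004.3 kN × (560 − 18.855) mm = 543.47 kN·m.
φM_n = 0.90 × 543.47 = 489.12 kN·m.

φM_n ≈ 489 kN·m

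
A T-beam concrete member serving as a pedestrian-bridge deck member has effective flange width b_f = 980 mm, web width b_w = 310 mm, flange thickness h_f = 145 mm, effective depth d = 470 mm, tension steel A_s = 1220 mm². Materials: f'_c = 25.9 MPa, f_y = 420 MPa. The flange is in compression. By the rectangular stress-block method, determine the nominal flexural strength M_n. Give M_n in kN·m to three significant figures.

Tension: T = A_s f_y = 1220 × 420 = 512400 N.
Try a within the flange: a = T/(0.85 f'_c b_f) = 512400/(0.85 × 25.9 × 980) = 23.75 mm.
Since a = 23.75 ≤ h_f = 145 mm, the stress block lies entirely in the flange; analyse as a rectangular beam of width b_f.
M_n = T(d − a/2) = 512400 × (470 − 11.875) = 234.74 × 10⁶ N·mm.
M_n = 234.74 kN·m.

M_n ≈ 235 kN·m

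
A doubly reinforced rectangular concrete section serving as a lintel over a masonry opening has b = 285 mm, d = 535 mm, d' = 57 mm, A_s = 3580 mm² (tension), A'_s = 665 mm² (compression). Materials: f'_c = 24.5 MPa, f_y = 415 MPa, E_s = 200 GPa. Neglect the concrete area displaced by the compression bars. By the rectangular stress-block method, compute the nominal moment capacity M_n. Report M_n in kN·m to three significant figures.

Assume both tension and compression steel yield.
Net tension couple steel: A_s − A'_s = 2915 mm².
a = (A_s − A'_s) f_y / (0.85 f'_c b) = 1209725/(0.85 × 24.5 × 285) = 203.82 mm.
c = a/β₁ = 203.82/0.85 = 239.79 mm; ε'_s = 0.003(c − d')/c = 0.0023 ≥ f_y/E_s = 0.0021, so compression steel does yield.
M_n = (A_s − A'_s) f_y (d − a/2) + A'_s f_y (d − d') = [1209725 × (535 − 101.91) + 275975 × (535 − 57)] × 10⁻⁶ = 523.92 + 131.92 = 655.84 kN·m.

M_n ≈ 656 kN·m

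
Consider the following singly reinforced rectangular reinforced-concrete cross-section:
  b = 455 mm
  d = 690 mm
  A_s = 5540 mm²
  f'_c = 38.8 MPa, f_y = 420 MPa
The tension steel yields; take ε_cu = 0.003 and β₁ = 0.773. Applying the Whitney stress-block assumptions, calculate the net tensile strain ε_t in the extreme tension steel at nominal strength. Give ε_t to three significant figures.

ε_t ≈ 0.00732

a = A_s f_y/(0.85 f'_c b) = 155.06 mm.
β₁ = 0.773, so c = a/β₁ = 155.06/0.773 = 200.60 mm.
From the linear strain diagram with ε_cu = 0.003: ε_t = 0.003 (d − c)/c = 0.003 × (690 − 200.60)/200.60 = 0.00732.
Since ε_t ≥ 0.005, the section is tension-controlled.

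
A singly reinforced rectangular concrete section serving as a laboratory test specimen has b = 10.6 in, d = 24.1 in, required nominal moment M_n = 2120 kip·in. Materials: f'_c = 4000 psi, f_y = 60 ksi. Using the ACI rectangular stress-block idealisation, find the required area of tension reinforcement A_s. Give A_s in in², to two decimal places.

From M_n = 0.85 f'_c a b (d − a/2):
a = d − √(d² − 2M_n/(0.85 f'_c b)) = 24.1 − √(24.1² − 2 × 2120/(0.85 × 4 × 10.6)) = 2.579 in.
A_s = 0.85 f'_c a b / f_y = 0.85 × 4 × 2.579 × 10.6 / 60 = 1.549 in².

A_s ≈ 1.55 in²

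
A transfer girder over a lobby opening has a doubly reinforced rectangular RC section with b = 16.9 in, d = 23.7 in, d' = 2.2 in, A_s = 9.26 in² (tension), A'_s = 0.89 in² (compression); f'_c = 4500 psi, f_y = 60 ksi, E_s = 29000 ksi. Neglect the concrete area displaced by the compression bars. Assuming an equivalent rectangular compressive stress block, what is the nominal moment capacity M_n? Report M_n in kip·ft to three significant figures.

Assume both steels yield.
a = (A_s − A'_s) f_y/(0.85 f'_c b) = (9.26 − 0.89) × 60/(0.85 × 4.5 × 16.9) = 7.769 in.
c = a/β₁ = 7.769/0.825 = 9.417 in; ε'_s = 0.003(c − d')/c = 0.0023 ≥ ε_y = 0.0021, so the compression steel yields.
M_n = (A_s − A'_s) f_y (d − a/2) + A'_s f_y (d − d') = 502.2 × (23.7 − 3.8845) + 53.4 × (23.7 − 2.2) = 9951.3 + 1148.1 = 11099.4 kip·in = 11099.4/12 = 924.95 kip·ft.

M_n ≈ 925 kip·ft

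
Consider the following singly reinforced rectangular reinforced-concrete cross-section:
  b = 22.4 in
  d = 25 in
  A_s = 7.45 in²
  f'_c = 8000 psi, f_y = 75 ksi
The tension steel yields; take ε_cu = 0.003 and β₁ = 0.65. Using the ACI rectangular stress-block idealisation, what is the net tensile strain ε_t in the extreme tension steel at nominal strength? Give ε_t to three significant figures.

a = A_s f_y/(0.85 f'_c b) = 3.668 in.
β₁ = 0.65, so c = a/β₁ = 3.668/0.65 = 5.643 in.
From the linear strain diagram with ε_cu = 0.003: ε_t = 0.003 (d − c)/c = 0.003 × (25 − 5.643)/5.643 = 0.0103.
Since ε_t ≥ 0.005, the section is tension-controlled.

ε_t ≈ 0.0103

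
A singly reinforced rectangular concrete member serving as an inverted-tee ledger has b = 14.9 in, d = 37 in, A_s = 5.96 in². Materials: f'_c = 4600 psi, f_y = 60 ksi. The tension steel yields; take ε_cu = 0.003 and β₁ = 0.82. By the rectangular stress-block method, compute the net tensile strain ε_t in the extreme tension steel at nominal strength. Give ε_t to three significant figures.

a = A_s f_y/(0.85 f'_c b) = 6.138 in.
β₁ = 0.82, so c = a/β₁ = 6.138/0.82 = 7.485 in.
From the linear strain diagram with ε_cu = 0.003: ε_t = 0.003 (d − c)/c = 0.003 × (37 − 7.485)/7.485 = 0.0118.
Since ε_t ≥ 0.005, the section is tension-controlled.

ε_t ≈ 0.0118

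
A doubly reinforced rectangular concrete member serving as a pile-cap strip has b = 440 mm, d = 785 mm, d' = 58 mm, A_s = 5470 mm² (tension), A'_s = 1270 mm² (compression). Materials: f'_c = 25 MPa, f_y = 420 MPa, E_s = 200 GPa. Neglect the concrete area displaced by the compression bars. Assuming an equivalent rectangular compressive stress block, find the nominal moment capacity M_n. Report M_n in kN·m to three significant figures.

Assume both tension and compression steel yield.
Net tension couple steel: A_s − A'_s = 4200 mm².
a = (A_s − A'_s) f_y / (0.85 f'_c b) = 1764000/(0.85 × 25 × 440) = 188.66 mm.
c = a/β₁ = 188.66/0.85 = 221.95 mm; ε'_s = 0.003(c − d')/c = 0.0022 ≥ f_y/E_s = 0.0021, so compression steel does yield.
M_n = (A_s − A'_s) f_y (d − a/2) + A'_s f_y (d − d') = [1764000 × (785 − 94.33) + 533400 × (785 − 58)] × 10⁻⁶ = 1218.34 + 387.78 = 1606.12 kN·m.

M_n ≈ 1610 kN·m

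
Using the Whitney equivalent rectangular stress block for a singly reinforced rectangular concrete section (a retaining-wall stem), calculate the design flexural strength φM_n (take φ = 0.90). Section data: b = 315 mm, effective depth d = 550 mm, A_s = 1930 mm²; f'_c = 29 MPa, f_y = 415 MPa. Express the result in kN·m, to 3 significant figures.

φM_n ≈ 359 kN·m

T = A_s f_y = 1930 × 415 = 800950 N = 800.95 kN.
From C = T: a = T/(0.85 f'_c b) = 800950/(0.85 × 29 × 315) = 103.15 mm.
M_n = T(d − a/2) = 800.95 kN × (550 − 51.575) mm = 399.21 kN·m.
φM_n = 0.90 × 399.21 = 359.29 kN·m.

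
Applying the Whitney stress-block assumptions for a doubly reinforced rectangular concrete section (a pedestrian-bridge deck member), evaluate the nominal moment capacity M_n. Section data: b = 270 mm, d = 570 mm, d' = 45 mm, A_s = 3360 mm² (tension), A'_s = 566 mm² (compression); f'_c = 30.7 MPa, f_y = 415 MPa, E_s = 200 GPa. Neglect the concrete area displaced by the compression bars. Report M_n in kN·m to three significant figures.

Assume both tension and compression steel yield.
Net tension couple steel: A_s − A'_s = 2794 mm².
a = (A_s − A'_s) f_y / (0.85 f'_c b) = 1159510/(0.85 × 30.7 × 270) = 164.57 mm.
c = a/β₁ = 164.57/0.831 = 198.04 mm; ε'_s = 0.003(c − d')/c = 0.0023 ≥ f_y/E_s = 0.0021, so compression steel does yield.
M_n = (A_s − A'_s) f_y (d − a/2) + A'_s f_y (d − d') = [1159510 × (570 − 82.285) + 234890 × (570 − 45)] × 10⁻⁶ = 565.51 + 123.32 = 688.83 kN·m.

M_n ≈ 689 kN·m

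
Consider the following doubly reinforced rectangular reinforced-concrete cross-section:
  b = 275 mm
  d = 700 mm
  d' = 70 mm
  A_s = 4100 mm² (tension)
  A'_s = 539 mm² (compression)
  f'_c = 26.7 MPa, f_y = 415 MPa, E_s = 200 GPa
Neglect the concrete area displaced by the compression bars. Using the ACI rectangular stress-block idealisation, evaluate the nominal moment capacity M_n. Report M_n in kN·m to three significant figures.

Assume both tension and compression steel yield.
Net tension couple steel: A_s − A'_s = 3561 mm².
a = (A_s − A'_s) f_y / (0.85 f'_c b) = 1477815/(0.85 × 26.7 × 275) = 236.79 mm.
c = a/β₁ = 236.79/0.85 = 278.58 mm; ε'_s = 0.003(c − d')/c = 0.0022 ≥ f_y/E_s = 0.0021, so compression steel does yield.
M_n = (A_s − A'_s) f_y (d − a/2) + A'_s f_y (d − d') = [1477815 × (700 − 118.395) + 223685 × (700 − 70)] × 10⁻⁶ = 859.50 + 140.92 = 1000.42 kN·m.

M_n ≈ 1000 kN·m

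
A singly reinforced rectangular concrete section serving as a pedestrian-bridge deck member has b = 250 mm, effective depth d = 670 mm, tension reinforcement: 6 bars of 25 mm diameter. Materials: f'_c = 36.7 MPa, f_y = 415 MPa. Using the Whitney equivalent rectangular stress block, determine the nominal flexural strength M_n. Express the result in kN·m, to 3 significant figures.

M_n ≈ 723 kN·m

A_s = 6 × 491 = 2946 mm².
T = A_s f_y = 2946 × 415 = 1222590 N = 1222.59 kN.
From C = T: a = T/(0.85 f'_c b) = 1222590/(0.85 × 36.7 × 250) = 156.77 mm.
M_n = T(d − a/2) = 1222.59 kN × (670 − 78.385) mm = 723.30 kN·m.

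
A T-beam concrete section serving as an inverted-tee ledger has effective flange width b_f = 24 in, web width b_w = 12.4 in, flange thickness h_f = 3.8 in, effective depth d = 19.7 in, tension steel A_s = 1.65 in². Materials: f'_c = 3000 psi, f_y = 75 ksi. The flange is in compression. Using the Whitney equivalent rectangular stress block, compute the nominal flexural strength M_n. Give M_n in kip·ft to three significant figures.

M_n ≈ 193 kip·ft

Tension: T = A_s f_y = 1.65 × 75 = 123.75 kips.
Try a within the flange: a = T/(0.85 f'_c b_f) = 123.75/(0.85 × 3 × 24) = 2.022 in.
Since a = 2.022 ≤ h_f = 3.8 in, the stress block lies entirely in the flange; analyse as a rectangular beam of width b_f.
M_n = T(d − a/2) = 123.75 × (19.7 − 1.011) = 2312.8 kip·in.
M_n = 2312.8/12 = 192.73 kip·ft.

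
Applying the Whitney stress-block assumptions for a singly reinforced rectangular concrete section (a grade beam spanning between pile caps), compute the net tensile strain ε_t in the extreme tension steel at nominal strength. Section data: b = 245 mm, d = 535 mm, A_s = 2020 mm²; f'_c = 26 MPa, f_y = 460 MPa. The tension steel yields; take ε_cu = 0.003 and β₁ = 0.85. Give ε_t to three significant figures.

ε_t ≈ 0.00495

a = A_s f_y/(0.85 f'_c b) = 171.61 mm.
β₁ = 0.85, so c = a/β₁ = 171.61/0.85 = 201.89 mm.
From the linear strain diagram with ε_cu = 0.003: ε_t = 0.003 (d − c)/c = 0.003 × (535 − 201.89)/201.89 = 0.00495.
ε_t is between 0.004 and 0.005 — transition zone.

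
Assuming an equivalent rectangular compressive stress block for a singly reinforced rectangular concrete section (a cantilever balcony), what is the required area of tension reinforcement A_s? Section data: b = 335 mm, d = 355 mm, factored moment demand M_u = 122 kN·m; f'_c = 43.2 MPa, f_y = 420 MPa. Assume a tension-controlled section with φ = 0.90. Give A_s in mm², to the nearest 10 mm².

M_n = M_u/φ = 122/0.90 = 135.556 kN·m.
With M_n = 0.85 f'_c a b (d − a/2), solve the quadratic for a:
a = d − √(d² − 2M_n/(0.85 f'_c b)) = 355 − √(355² − 2 × 135.556×10⁶/(0.85 × 43.2 × 335)) = 32.53 mm.
A_s = 0.85 f'_c a b / f_y = 0.85 × 43.2 × 32.53 × 335 / 420 = 952.8 mm².

A_s ≈ 950 mm²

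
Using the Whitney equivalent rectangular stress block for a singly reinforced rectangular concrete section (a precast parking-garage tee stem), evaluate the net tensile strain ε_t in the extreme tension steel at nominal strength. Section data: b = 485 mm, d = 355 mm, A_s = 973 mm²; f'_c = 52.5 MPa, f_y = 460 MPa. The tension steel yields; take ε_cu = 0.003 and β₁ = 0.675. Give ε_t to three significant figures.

ε_t ≈ 0.0318

a = A_s f_y/(0.85 f'_c b) = 20.68 mm.
β₁ = 0.675, so c = a/β₁ = 20.68/0.675 = 30.64 mm.
From the linear strain diagram with ε_cu = 0.003: ε_t = 0.003 (d − c)/c = 0.003 × (355 − 30.64)/30.64 = 0.0318.
Since ε_t ≥ 0.005, the section is tension-controlled.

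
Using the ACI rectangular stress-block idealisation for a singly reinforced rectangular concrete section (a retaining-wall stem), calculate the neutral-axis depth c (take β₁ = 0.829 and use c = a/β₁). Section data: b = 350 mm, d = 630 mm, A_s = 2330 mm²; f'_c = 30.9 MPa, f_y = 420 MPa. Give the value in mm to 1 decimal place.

c ≈ 128.4 mm

T = A_s f_y = 2330 × 420 = 978600 N = 978.6 kN.
Setting C = 0.85 f'_c a b equal to T: a = 978600/(0.85 × 30.9 × 350) = 106.453 mm.
With β₁ = 0.829, c = a/β₁ = 106.453/0.829 = 128.4 mm.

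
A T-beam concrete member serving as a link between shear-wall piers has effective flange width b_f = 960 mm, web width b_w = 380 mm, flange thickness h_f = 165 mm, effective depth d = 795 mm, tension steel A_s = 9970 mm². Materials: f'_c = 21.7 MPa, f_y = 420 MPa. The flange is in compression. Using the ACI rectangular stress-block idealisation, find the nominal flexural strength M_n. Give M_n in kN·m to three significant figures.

Tension: T = A_s f_y = 9970 × 420 = 4187400 N.
Try a within the flange: a = T/(0.85 f'_c b_f) = 4187400/(0.85 × 21.7 × 960) = 236.48 mm.
a = 236.48 > h_f = 165 mm: the block extends into the web. Split into flange-overhang and web parts.
C_f = 0.85 f'_c (b_f − b_w) h_f = 0.85 × 21.7 × (960 − 380) × 165 = 1765187 N.
Remaining web compression depth: a_w = (T − C_f)/(0.85 f'_c b_w) = (4187400 − 1765187)/(0.85 × 21.7 × 380) = 345.58 mm.
M_n = C_f(d − h_f/2) + (T − C_f)(d − a_w/2) = 1765187 × (795 − 82.5) + 2422213 × (795 − 172.79) = 1257.70 + 1507.13 = 2764.83 × 10⁶ N·mm.
M_n = 2764.83 kN·m.

M_n ≈ 2760 kN·m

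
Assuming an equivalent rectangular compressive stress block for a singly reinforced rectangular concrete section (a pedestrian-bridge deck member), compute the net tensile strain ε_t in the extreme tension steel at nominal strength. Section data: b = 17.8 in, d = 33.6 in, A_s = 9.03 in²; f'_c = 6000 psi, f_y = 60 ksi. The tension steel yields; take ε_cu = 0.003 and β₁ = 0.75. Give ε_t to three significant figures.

ε_t ≈ 0.00967

a = A_s f_y/(0.85 f'_c b) = 5.968 in.
β₁ = 0.75, so c = a/β₁ = 5.968/0.75 = 7.957 in.
From the linear strain diagram with ε_cu = 0.003: ε_t = 0.003 (d − c)/c = 0.003 × (33.6 − 7.957)/7.957 = 0.00967.
Since ε_t ≥ 0.005, the section is tension-controlled.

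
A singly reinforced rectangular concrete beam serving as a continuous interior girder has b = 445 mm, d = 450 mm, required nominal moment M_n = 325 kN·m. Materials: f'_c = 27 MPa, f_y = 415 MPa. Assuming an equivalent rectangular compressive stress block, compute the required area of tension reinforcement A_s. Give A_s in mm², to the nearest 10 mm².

A_s ≈ 1900 mm²

With M_n = 0.85 f'_c a b (d − a/2), solve the quadratic for a:
a = d − √(d² − 2M_n/(0.85 f'_c b)) = 450 − √(450² − 2 × 325×10⁶/(0.85 × 27 × 445)) = 77.37 mm.
A_s = 0.85 f'_c a b / f_y = 0.85 × 27 × 77.37 × 445 / 415 = 1904.0 mm².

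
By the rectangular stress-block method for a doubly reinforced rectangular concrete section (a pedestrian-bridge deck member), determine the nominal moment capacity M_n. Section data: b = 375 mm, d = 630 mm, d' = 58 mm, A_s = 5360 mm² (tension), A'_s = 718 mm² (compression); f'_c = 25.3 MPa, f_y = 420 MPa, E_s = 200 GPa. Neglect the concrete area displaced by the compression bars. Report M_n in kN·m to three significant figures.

M_n ≈ 1170 kN·m

Assume both tension and compression steel yield.
Net tension couple steel: A_s − A'_s = 4642 mm².
a = (A_s − A'_s) f_y / (0.85 f'_c b) = 1949640/(0.85 × 25.3 × 375) = 241.76 mm.
c = a/β₁ = 241.76/0.85 = 284.42 mm; ε'_s = 0.003(c − d')/c = 0.0024 ≥ f_y/E_s = 0.0021, so compression steel does yield.
M_n = (A_s − A'_s) f_y (d − a/2) + A'_s f_y (d − d') = [1949640 × (630 − 120.88) + 301560 × (630 − 58)] × 10⁻⁶ = 992.60 + 172.49 = 1165.09 kN·m.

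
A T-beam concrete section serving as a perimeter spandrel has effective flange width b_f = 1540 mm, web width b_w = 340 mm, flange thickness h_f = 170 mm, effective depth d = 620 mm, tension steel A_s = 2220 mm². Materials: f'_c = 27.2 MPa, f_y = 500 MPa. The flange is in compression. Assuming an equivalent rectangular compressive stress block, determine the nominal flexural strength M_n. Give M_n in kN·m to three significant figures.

Tension: T = A_s f_y = 2220 × 500 = 1110000 N.
Try a within the flange: a = T/(0.85 f'_c b_f) = 1110000/(0.85 × 27.2 × 1540) = 31.18 mm.
Since a = 31.18 ≤ h_f = 170 mm, the stress block lies entirely in the flange; analyse as a rectangular beam of width b_f.
M_n = T(d − a/2) = 1110000 × (620 − 15.59) = 670.90 × 10⁶ N·mm.
M_n = 670.90 kN·m.

M_n ≈ 671 kN·m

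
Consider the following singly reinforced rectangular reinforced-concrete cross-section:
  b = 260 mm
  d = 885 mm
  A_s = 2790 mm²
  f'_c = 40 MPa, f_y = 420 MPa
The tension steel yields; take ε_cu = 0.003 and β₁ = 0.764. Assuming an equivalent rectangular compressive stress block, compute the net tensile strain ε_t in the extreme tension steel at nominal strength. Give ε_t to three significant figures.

a = A_s f_y/(0.85 f'_c b) = 132.56 mm.
β₁ = 0.764, so c = a/β₁ = 132.56/0.764 = 173.51 mm.
From the linear strain diagram with ε_cu = 0.003: ε_t = 0.003 (d − c)/c = 0.003 × (885 − 173.51)/173.51 = 0.0123.
Since ε_t ≥ 0.005, the section is tension-controlled.

ε_t ≈ 0.0123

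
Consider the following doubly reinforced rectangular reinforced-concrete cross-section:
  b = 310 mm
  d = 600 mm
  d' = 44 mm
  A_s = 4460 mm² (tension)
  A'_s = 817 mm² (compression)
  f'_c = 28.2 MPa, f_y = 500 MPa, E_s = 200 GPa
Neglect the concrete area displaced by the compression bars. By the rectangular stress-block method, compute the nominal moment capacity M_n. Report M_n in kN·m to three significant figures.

M_n ≈ 1100 kN·m

Assume both tension and compression steel yield.
Net tension couple steel: A_s − A'_s = 3643 mm².
a = (A_s − A'_s) f_y / (0.85 f'_c b) = 1821500/(0.85 × 28.2 × 310) = 245.13 mm.
c = a/β₁ = 245.13/0.849 = 288.73 mm; ε'_s = 0.003(c − d')/c = 0.0025 ≥ f_y/E_s = 0.0025, so compression steel does yield.
M_n = (A_s − A'_s) f_y (d − a/2) + A'_s f_y (d − d') = [1821500 × (600 − 122.565) + 408500 × (600 − 44)] × 10⁻⁶ = 869.65 + 227.13 = 1096.78 kN·m.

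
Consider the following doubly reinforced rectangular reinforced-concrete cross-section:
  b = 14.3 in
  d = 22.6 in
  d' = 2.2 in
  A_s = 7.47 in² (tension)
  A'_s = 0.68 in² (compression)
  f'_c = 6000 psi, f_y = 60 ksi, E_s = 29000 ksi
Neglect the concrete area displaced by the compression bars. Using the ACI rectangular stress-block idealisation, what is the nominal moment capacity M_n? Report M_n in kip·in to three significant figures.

M_n ≈ 8900 kip·in

Assume both steels yield.
a = (A_s − A'_s) f_y/(0.85 f'_c b) = (7.47 − 0.68) × 60/(0.85 × 6 × 14.3) = 5.586 in.
c = a/β₁ = 5.586/0.75 = 7.448 in; ε'_s = 0.003(c − d')/c = 0.0021 ≥ ε_y = 0.0021, so the compression steel yields.
M_n = (A_s − A'_s) f_y (d − a/2) + A'_s f_y (d − d') = 407.4 × (22.6 − 2.793) + 40.8 × (22.6 − 2.2) = 8069.4 + 832.3 = 8901.7 kip·in.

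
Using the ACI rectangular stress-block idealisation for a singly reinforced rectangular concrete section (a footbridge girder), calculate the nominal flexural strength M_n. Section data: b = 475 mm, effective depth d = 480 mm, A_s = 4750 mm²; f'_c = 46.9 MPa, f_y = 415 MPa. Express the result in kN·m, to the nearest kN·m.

M_n ≈ 844 kN·m

T = A_s f_y = 4750 × 415 = 1971250 N = 1971.25 kN.
From C = T: a = T/(0.85 f'_c b) = 1971250/(0.85 × 46.9 × 475) = 104.10 mm.
M_n = T(d − a/2) = 1971.25 kN × (480 − 52.05) mm = 843.60 kN·m.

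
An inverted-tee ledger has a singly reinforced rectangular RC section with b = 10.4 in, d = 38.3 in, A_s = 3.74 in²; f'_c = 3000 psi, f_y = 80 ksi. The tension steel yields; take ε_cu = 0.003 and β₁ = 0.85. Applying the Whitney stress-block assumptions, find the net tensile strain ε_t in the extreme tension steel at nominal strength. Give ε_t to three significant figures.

ε_t ≈ 0.00566

a = A_s f_y/(0.85 f'_c b) = 11.282 in.
β₁ = 0.85, so c = a/β₁ = 11.282/0.85 = 13.273 in.
From the linear strain diagram with ε_cu = 0.003: ε_t = 0.003 (d − c)/c = 0.003 × (38.3 − 13.273)/13.273 = 0.00566.
Since ε_t ≥ 0.005, the section is tension-controlled.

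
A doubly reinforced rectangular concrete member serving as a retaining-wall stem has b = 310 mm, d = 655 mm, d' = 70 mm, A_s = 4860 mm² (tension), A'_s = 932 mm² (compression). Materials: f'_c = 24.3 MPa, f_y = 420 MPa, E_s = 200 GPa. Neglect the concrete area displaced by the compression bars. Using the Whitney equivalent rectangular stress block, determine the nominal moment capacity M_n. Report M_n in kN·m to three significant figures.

M_n ≈ 1100 kN·m

Assume both tension and compression steel yield.
Net tension couple steel: A_s − A'_s = 3928 mm².
a = (A_s − A'_s) f_y / (0.85 f'_c b) = 1649760/(0.85 × 24.3 × 310) = 257.65 mm.
c = a/β₁ = 257.65/0.85 = 303.12 mm; ε'_s = 0.003(c − d')/c = 0.0023 ≥ f_y/E_s = 0.0021, so compression steel does yield.
M_n = (A_s − A'_s) f_y (d − a/2) + A'_s f_y (d − d') = [1649760 × (655 − 128.825) + 391440 × (655 − 70)] × 10⁻⁶ = 868.06 + 228.99 = 1097.05 kN·m.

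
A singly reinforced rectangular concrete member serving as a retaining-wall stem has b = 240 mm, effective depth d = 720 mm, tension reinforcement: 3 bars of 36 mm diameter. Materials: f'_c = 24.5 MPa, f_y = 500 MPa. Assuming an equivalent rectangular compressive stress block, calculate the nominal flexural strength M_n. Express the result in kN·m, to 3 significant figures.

A_s = 3 × 1018 = 3054 mm².
T = A_s f_y = 3054 × 500 = 1527000 N = 1527 kN.
From C = T: a = T/(0.85 f'_c b) = 1527000/(0.85 × 24.5 × 240) = 305.52 mm.
M_n = T(d − a/2) = 1527 kN × (720 − 152.76) mm = 866.18 kN·m.

M_n ≈ 866 kN·m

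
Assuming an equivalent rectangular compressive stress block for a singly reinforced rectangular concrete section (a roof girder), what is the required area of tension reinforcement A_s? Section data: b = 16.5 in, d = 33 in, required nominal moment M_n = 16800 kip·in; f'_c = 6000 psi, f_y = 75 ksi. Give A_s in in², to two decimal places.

From M_n = 0.85 f'_c a b (d − a/2):
a = d − √(d² − 2M_n/(0.85 f'_c b)) = 33 − √(33² − 2 × 16800/(0.85 × 6 × 16.5)) = 6.738 in.
A_s = 0.85 f'_c a b / f_y = 0.85 × 6 × 6.738 × 16.5 / 75 = 7.560 in².

A_s ≈ 7.56 in²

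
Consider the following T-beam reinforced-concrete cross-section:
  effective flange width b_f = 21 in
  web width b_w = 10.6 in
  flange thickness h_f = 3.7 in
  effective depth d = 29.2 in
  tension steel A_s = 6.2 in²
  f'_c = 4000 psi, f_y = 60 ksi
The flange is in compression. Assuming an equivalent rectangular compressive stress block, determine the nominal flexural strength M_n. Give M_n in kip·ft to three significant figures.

Tension: T = A_s f_y = 6.2 × 60 = 372 kips.
Try a within the flange: a = T/(0.85 f'_c b_f) = 372/(0.85 × 4 × 21) = 5.210 in.
a = 5.210 > h_f = 3.7 in: the block extends into the web. Split into flange-overhang and web parts.
C_f = 0.85 f'_c (b_f − b_w) h_f = 0.85 × 4 × (21 − 10.6) × 3.7 = 130.8 kips.
Remaining web compression depth: a_w = (T − C_f)/(0.85 f'_c b_w) = (372 − 130.8)/(0.85 × 4 × 10.6) = 6.693 in.
M_n = C_f(d − h_f/2) + (T − C_f)(d − a_w/2) = 130.8 × (29.2 − 1.85) + 241.2 × (29.2 − 3.3465) = 3577.4 + 6235.9 = 9813.3 kip·in.
M_n = 9813.3/12 = 817.78 kip·ft.

M_n ≈ 818 kip·ft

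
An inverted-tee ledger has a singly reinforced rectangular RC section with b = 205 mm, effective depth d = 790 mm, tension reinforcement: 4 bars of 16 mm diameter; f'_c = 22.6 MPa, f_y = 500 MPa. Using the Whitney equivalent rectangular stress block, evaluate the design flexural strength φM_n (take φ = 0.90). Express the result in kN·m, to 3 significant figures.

φM_n ≈ 267 kN·m

A_s = 4 × 201 = 804 mm².
T = A_s f_y = 804 × 500 = 402000 N = 402 kN.
From C = T: a = T/(0.85 f'_c b) = 402000/(0.85 × 22.6 × 205) = 102.08 mm.
M_n = T(d − a/2) = 402 kN × (790 − 51.04) mm = 297.06 kN·m.
φM_n = 0.90 × 297.06 = 267.35 kN·m.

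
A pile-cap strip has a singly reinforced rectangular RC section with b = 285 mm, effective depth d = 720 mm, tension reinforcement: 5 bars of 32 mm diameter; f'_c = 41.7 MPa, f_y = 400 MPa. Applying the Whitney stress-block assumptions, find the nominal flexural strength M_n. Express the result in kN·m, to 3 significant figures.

A_s = 5 × 804 = 4020 mm².
T = A_s f_y = 4020 × 400 = 1608000 N = 1608 kN.
From C = T: a = T/(0.85 f'_c b) = 1608000/(0.85 × 41.7 × 285) = 159.18 mm.
M_n = T(d − a/2) = 1608 kN × (720 − 79.59) mm = 1029.78 kN·m.

M_n ≈ 1030 kN·m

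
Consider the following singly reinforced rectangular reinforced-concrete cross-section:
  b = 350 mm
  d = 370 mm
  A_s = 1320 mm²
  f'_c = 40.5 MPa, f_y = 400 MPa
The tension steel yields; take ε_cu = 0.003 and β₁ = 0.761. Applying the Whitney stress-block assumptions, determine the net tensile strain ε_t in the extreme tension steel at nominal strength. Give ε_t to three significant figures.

a = A_s f_y/(0.85 f'_c b) = 43.82 mm.
β₁ = 0.761, so c = a/β₁ = 43.82/0.761 = 57.58 mm.
From the linear strain diagram with ε_cu = 0.003: ε_t = 0.003 (d − c)/c = 0.003 × (370 − 57.58)/57.58 = 0.0163.
Since ε_t ≥ 0.005, the section is tension-controlled.

ε_t ≈ 0.0163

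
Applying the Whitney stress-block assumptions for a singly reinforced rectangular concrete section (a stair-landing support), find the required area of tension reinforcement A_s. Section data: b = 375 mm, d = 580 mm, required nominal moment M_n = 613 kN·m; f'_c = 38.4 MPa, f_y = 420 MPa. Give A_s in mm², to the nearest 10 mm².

A_s ≈ 2740 mm²

With M_n = 0.85 f'_c a b (d − a/2), solve the quadratic for a:
a = d − √(d² − 2M_n/(0.85 f'_c b)) = 580 − √(580² − 2 × 613×10⁶/(0.85 × 38.4 × 375)) = 93.96 mm.
A_s = 0.85 f'_c a b / f_y = 0.85 × 38.4 × 93.96 × 375 / 420 = 2738.3 mm².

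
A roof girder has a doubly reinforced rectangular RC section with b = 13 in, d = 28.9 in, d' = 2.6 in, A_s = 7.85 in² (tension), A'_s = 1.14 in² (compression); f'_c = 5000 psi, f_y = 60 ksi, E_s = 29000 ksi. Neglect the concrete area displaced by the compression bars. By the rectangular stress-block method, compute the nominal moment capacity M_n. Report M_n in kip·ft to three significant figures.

Assume both steels yield.
a = (A_s − A'_s) f_y/(0.85 f'_c b) = (7.85 − 1.14) × 60/(0.85 × 5 × 13) = 7.287 in.
c = a/β₁ = 7.287/0.8 = 9.109 in; ε'_s = 0.003(c − d')/c = 0.0021 ≥ ε_y = 0.0021, so the compression steel yields.
M_n = (A_s − A'_s) f_y (d − a/2) + A'_s f_y (d − d') = 402.6 × (28.9 − 3.6435) + 68.4 × (28.9 − 2.6) = 10168.3 + 1798.9 = 11967.2 kip·in = 11967.2/12 = 997.27 kip·ft.

M_n ≈ 997 kip·ft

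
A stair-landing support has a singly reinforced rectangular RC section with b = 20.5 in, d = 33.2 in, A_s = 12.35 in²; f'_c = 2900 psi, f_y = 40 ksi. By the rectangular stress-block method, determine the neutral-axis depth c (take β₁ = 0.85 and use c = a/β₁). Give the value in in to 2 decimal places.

c ≈ 11.50 in

T = A_s f_y = 12.35 × 40 = 494 kips.
a = T/(0.85 f'_c b) = 494/(0.85 × 2.9 × 20.5) = 9.7759 in.
With β₁ = 0.85, c = a/β₁ = 9.7759/0.85 = 11.50 in.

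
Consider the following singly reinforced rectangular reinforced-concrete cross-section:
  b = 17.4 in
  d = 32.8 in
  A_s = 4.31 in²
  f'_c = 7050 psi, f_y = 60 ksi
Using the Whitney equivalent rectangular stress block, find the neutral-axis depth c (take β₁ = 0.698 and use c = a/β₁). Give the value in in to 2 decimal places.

c ≈ 3.55 in

T = A_s f_y = 4.31 × 60 = 258.6 kips.
a = T/(0.85 f'_c b) = 258.6/(0.85 × 7.05 × 17.4) = 2.4801 in.
With β₁ = 0.698, c = a/β₁ = 2.4801/0.698 = 3.55 in.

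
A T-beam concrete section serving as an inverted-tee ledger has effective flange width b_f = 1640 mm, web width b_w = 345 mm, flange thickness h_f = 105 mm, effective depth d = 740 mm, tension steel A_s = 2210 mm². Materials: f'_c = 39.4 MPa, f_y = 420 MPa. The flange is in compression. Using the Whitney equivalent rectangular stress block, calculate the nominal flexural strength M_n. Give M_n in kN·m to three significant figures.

M_n ≈ 679 kN·m

Tension: T = A_s f_y = 2210 × 420 = 928200 N.
Try a within the flange: a = T/(0.85 f'_c b_f) = 928200/(0.85 × 39.4 × 1640) = 16.90 mm.
Since a = 16.90 ≤ h_f = 105 mm, the stress block lies entirely in the flange; analyse as a rectangular beam of width b_f.
M_n = T(d − a/2) = 928200 × (740 − 8.45) = 679.02 × 10⁶ N·mm.
M_n = 679.02 kN·m.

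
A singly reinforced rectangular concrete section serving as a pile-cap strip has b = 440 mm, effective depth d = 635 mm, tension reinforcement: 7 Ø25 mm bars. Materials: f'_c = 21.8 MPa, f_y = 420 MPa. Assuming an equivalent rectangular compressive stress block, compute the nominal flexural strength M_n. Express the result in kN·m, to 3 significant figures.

M_n ≈ 789 kN·m

A_s = 7 × 491 = 3437 mm².
T = A_s f_y = 3437 × 420 = 1443540 N = 1443.54 kN.
From C = T: a = T/(0.85 f'_c b) = 1443540/(0.85 × 21.8 × 440) = 177.05 mm.
M_n = T(d − a/2) = 1443.54 kN × (635 − 88.525) mm = 788.86 kN·m.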